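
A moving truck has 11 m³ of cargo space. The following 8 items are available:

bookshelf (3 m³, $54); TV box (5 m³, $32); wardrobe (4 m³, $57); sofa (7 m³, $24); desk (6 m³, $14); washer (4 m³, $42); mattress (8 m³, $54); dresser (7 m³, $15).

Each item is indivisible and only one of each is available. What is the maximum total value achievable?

$153

Check high-value combinations within 11 m³:
- bookshelf+wardrobe+washer: volume 3+4+4=11, value 54+57+42=153
- bookshelf+wardrobe: volume 3+4=7, value 54+57=111
- bookshelf+mattress: volume 3+8=11, value 54+54=108
Best: $153.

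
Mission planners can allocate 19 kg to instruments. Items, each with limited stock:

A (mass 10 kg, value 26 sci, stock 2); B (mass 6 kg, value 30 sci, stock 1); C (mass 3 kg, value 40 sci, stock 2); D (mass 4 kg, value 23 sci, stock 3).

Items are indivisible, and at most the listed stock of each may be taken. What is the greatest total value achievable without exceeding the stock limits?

149 sci

Best selections within mass 19 and stock limits:
- 2×C + 3×D: mass 18, value 149
- 1×B + 2×C + 1×D: mass 16, value 133
Best: 149 sci.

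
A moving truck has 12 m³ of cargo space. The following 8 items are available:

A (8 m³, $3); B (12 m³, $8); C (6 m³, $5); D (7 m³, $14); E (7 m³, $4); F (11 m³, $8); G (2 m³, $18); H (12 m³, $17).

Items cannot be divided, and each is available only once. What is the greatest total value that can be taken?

$32

Check high-value combinations within 12 m³:
- D+G: volume 7+2=9, value 14+18=32
- C+G: volume 6+2=8, value 5+18=23
- E+G: volume 7+2=9, value 4+18=22
- A+G: volume 8+2=10, value 3+18=21
Best: $32.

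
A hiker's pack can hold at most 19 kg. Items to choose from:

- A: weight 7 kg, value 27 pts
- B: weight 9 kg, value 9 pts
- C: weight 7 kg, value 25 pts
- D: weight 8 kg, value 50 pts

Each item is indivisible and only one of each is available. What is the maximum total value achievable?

Check high-value combinations within 19 kg:
- A+D: weight 7+8=15, value 27+50=77
- C+D: weight 7+8=15, value 25+50=75
- B+D: weight 9+8=17, value 9+50=59
Best: 77 pts.

77 pts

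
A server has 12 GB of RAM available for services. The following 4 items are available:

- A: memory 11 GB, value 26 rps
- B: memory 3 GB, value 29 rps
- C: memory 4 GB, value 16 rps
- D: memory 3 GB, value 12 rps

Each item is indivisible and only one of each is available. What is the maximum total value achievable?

57 rps

Check high-value combinations within 12 GB:
- B+C+D: memory 3+4+3=10, value 29+16+12=57
- B+C: memory 3+4=7, value 29+16=45
- B+D: memory 3+3=6, value 29+12=41
Best: 57 rps.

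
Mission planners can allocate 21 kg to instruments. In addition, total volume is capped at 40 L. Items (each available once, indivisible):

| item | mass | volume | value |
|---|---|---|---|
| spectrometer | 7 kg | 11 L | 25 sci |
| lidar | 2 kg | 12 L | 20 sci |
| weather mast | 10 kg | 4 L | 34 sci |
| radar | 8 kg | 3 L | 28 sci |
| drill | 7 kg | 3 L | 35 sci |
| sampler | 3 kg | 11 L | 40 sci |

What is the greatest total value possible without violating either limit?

Feasible sets respecting both limits:
- lidar+radar+drill+sampler: mass 20, volume 29, value 123
- spectrometer+lidar+drill+sampler: mass 19, volume 37, value 120
- spectrometer+lidar+radar+sampler: mass 20, volume 37, value 113
Best: 123 sci.

123 sci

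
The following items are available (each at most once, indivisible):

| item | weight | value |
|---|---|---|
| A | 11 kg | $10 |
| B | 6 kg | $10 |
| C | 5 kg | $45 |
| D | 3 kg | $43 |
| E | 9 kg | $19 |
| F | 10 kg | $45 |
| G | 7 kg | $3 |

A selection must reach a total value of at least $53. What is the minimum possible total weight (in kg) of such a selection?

8

Subsets with value ≥ 53, sorted by total weight:
- C+D: weight 8, value 88
- B+D: weight 9, value 53
- B+C: weight 11, value 55
Minimum weight: 8 kg.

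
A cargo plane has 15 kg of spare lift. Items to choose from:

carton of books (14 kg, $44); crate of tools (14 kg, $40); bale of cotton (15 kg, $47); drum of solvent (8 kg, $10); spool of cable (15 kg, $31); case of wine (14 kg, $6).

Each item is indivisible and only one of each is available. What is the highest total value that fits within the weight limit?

Check high-value combinations within 15 kg:
- bale of cotton: weight 15, value 47
- carton of books: weight 14, value 44
- crate of tools: weight 14, value 40
- spool of cable: weight 15, value 31
- drum of solvent: weight 8, value 10
Best: $47.

$47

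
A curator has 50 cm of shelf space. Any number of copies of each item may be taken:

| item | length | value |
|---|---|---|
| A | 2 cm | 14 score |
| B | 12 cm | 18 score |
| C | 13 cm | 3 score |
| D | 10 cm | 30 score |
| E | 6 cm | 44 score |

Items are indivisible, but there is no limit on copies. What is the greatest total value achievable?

366 score

Best value-per-unit is E at 44/6; filling with it alone gives 8×44 = 352.
Optimal mix: 1×A + 8×E → length 50, value 366.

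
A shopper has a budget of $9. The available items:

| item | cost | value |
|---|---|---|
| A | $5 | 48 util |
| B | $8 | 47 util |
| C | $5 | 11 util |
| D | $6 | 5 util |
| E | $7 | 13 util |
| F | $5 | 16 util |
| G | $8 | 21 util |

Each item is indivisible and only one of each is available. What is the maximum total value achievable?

48 util

Check high-value combinations within $9:
- A: cost 5, value 48
- B: cost 8, value 47
- G: cost 8, value 21
Best: 48 util.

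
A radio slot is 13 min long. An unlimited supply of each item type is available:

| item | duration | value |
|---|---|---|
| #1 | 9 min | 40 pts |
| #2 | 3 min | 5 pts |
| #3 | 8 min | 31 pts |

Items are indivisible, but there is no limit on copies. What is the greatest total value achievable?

45 pts

Best value-per-unit is #1 at 40/9; filling with it alone gives 1×40 = 40.
Optimal mix: 1×#1 + 1×#2 → duration 12, value 45.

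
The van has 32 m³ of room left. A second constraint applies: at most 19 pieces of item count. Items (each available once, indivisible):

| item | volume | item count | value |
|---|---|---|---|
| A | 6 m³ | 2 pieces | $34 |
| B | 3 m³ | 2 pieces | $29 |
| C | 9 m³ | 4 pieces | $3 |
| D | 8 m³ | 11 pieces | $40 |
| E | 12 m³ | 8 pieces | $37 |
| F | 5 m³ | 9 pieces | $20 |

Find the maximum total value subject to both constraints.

Feasible sets respecting both limits:
- A+B+C+D: volume 26, item count 19, value 106
- A+B+D: volume 17, item count 15, value 103
- A+B+C+E: volume 30, item count 16, value 103
Best: $106.

$106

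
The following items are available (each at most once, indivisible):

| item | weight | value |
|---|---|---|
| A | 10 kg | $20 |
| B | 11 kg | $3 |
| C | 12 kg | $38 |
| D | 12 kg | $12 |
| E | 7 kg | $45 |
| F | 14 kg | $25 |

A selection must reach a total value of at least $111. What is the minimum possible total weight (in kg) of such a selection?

Subsets with value ≥ 111, sorted by total weight:
- A+C+D+E: weight 41, value 115
- A+C+E+F: weight 43, value 128
- B+C+E+F: weight 44, value 111
- C+D+E+F: weight 45, value 120
Minimum weight: 41 kg.

41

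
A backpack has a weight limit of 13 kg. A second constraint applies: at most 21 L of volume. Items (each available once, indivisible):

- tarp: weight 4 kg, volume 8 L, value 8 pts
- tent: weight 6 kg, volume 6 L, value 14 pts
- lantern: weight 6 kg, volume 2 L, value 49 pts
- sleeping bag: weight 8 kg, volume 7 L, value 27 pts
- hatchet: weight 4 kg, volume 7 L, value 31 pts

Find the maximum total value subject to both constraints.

80 pts

Feasible sets respecting both limits:
- lantern+hatchet: weight 10, volume 9, value 80
- tent+lantern: weight 12, volume 8, value 63
- sleeping bag+hatchet: weight 12, volume 14, value 58
- tarp+lantern: weight 10, volume 10, value 57
Best: 80 pts.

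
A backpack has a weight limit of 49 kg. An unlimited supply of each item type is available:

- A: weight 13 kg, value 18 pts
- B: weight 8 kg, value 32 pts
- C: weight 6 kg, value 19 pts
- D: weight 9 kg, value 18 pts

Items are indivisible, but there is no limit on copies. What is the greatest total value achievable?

Best value-per-unit is B at 32/8, and filling with it alone uses weight 6×8=48. No mix of the others beats 6×32 = 192.

192 pts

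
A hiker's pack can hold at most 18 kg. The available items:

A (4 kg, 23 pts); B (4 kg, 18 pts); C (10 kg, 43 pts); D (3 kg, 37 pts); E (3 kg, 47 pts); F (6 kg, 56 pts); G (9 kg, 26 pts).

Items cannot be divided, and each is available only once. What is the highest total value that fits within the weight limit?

163 pts

Check high-value combinations within 18 kg:
- A+D+E+F: weight 4+3+3+6=16, value 23+37+47+56=163
- B+D+E+F: weight 4+3+3+6=16, value 18+37+47+56=158
- A+B+E+F: weight 4+4+3+6=17, value 23+18+47+56=144
- D+E+F: weight 3+3+6=12, value 37+47+56=140
Best: 163 pts.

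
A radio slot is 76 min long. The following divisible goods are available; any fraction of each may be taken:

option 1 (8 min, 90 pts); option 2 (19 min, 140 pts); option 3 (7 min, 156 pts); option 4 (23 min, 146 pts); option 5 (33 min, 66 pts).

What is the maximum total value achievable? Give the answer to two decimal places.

570.00

Take in order of value per unit:
- option 3 (156/7 per unit): all 7 → value 156, running total 156.00
- option 1 (90/8 per unit): all 8 → value 90, running total 246.00
- option 2 (140/19 per unit): all 19 → value 140, running total 386.00
- option 4 (146/23 per unit): all 23 → value 146, running total 532.00
- option 5 (66/33 per unit): 19 of 33 → value 19×66/33 = 38.0000, running total 570.00
Total 570.00.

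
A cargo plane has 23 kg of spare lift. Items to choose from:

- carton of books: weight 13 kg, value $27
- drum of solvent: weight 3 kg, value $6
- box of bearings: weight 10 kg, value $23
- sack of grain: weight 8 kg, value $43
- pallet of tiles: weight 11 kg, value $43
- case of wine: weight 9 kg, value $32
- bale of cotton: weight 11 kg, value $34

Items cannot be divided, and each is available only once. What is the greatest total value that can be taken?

$92

Check high-value combinations within 23 kg:
- drum of solvent+sack of grain+pallet of tiles: weight 3+8+11=22, value 6+43+43=92
- sack of grain+pallet of tiles: weight 8+11=19, value 43+43=86
- drum of solvent+sack of grain+bale of cotton: weight 3+8+11=22, value 6+43+34=83
- drum of solvent+sack of grain+case of wine: weight 3+8+9=20, value 6+43+32=81
Best: $92.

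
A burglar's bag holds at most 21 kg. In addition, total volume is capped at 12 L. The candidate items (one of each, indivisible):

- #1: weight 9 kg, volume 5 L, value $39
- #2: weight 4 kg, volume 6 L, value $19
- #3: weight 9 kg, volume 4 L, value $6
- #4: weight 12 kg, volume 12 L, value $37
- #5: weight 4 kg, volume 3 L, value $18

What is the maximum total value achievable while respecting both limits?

Feasible sets respecting both limits:
- #1+#2: weight 13, volume 11, value 58
- #1+#5: weight 13, volume 8, value 57
- #1+#3: weight 18, volume 9, value 45
- #1: weight 9, volume 5, value 39
Best: $58.

$58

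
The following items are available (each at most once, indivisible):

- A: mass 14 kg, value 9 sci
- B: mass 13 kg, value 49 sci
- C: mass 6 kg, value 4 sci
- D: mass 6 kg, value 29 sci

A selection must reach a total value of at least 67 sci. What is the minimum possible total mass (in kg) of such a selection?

19

Subsets with value ≥ 67, sorted by total mass:
- B+D: mass 19, value 78
- B+C+D: mass 25, value 82
- A+B+D: mass 33, value 87
- A+B+C+D: mass 39, value 91
Minimum mass: 19 kg.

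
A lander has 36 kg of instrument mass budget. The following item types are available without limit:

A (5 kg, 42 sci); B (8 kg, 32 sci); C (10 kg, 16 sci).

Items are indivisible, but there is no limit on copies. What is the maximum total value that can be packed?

294 sci

Best value-per-unit is A at 42/5, and filling with it alone uses mass 7×5=35. No mix of the others beats 7×42 = 294.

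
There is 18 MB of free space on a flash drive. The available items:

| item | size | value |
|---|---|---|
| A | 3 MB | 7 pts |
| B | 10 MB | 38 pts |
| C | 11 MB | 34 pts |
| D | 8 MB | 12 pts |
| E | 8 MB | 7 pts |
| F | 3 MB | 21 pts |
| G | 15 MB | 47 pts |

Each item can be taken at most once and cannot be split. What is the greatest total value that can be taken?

68 pts

Check high-value combinations within 18 MB:
- F+G: size 3+15=18, value 21+47=68
- A+B+F: size 3+10+3=16, value 7+38+21=66
- A+C+F: size 3+11+3=17, value 7+34+21=62
- B+F: size 10+3=13, value 38+21=59
- C+F: size 11+3=14, value 34+21=55
Best: 68 pts.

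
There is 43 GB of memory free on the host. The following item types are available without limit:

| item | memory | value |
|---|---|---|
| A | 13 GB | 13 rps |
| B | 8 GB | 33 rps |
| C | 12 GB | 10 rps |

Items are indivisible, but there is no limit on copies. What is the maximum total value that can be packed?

165 rps

Best value-per-unit is B at 33/8, and filling with it alone uses memory 5×8=40. No mix of the others beats 5×33 = 165.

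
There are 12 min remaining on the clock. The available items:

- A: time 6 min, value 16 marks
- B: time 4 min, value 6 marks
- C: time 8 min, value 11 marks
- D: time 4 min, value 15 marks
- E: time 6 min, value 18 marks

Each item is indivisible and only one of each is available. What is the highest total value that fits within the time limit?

Check high-value combinations within 12 min:
- A+E: time 6+6=12, value 16+18=34
- D+E: time 4+6=10, value 15+18=33
- A+D: time 6+4=10, value 16+15=31
- C+D: time 8+4=12, value 11+15=26
Best: 34 marks.

34 marks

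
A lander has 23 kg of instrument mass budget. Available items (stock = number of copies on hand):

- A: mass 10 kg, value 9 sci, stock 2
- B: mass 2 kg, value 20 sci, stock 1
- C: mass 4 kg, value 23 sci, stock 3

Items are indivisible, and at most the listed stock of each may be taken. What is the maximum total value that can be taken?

Top feasible selections:
- 1×B + 3×C: mass 14, value 89
- 1×A + 3×C: mass 22, value 78
- 1×A + 1×B + 2×C: mass 20, value 75
Best: 89 sci.

89 sci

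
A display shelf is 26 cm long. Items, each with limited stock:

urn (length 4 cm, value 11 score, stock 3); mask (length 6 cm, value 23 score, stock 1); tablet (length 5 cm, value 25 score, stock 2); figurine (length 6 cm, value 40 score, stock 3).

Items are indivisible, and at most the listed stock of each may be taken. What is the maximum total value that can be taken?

Top feasible selections:
- 1×tablet + 3×figurine: length 23, value 145
- 1×mask + 3×figurine: length 24, value 143
- 2×urn + 3×figurine: length 26, value 142
- 1×urn + 2×tablet + 2×figurine: length 26, value 141
Best: 145 score.

145 score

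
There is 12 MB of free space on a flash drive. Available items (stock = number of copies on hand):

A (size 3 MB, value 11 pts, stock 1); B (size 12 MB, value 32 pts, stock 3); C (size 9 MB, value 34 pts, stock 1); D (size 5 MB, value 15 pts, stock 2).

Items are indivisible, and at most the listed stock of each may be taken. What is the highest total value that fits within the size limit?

Best selections within size 12 and stock limits:
- 1×A + 1×C: size 12, value 45
- 1×C: size 9, value 34
- 1×B: size 12, value 32
Best: 45 pts.

45 pts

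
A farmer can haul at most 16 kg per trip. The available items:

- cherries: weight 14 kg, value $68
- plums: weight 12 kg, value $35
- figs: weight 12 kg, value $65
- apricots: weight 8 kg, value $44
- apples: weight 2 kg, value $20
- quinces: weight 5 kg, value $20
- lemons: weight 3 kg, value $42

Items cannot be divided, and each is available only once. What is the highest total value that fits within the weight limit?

$107

Check high-value combinations within 16 kg:
- figs+lemons: weight 12+3=15, value 65+42=107
- apricots+apples+lemons: weight 8+2+3=13, value 44+20+42=106
- apricots+quinces+lemons: weight 8+5+3=16, value 44+20+42=106
Best: $107.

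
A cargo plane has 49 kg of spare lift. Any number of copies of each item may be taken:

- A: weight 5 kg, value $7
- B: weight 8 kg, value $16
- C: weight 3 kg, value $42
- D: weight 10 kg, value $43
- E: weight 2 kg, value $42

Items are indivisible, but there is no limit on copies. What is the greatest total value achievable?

Best value-per-unit is E at 42/2; filling with it alone gives 24×42 = 1008.
Optimal mix: 1×C + 23×E → weight 49, value 1008.

$1008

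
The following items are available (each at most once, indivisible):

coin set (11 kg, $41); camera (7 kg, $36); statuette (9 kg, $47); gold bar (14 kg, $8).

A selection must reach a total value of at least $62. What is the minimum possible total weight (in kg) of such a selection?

Subsets with value ≥ 62, sorted by total weight:
- camera+statuette: weight 16, value 83
- coin set+camera: weight 18, value 77
- coin set+statuette: weight 20, value 88
- coin set+camera+statuette: weight 27, value 124
Minimum weight: 16 kg.

16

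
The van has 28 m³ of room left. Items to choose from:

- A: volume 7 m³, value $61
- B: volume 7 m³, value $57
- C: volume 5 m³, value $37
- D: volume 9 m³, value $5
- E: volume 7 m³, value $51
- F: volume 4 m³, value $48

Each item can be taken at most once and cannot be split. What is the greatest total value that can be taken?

Check high-value combinations within 28 m³:
- A+B+E+F: volume 7+7+7+4=25, value 61+57+51+48=217
- A+B+C+E: volume 7+7+5+7=26, value 61+57+37+51=206
- A+B+C+F: volume 7+7+5+4=23, value 61+57+37+48=203
- A+C+E+F: volume 7+5+7+4=23, value 61+37+51+48=197
Best: $217.

$217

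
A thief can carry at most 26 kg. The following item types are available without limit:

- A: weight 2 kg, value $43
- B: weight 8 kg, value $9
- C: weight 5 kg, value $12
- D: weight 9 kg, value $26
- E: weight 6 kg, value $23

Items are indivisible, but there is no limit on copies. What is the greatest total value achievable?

Best value-per-unit is A at 43/2, and filling with it alone uses weight 13×2=26. No mix of the others beats 13×43 = 559.

$559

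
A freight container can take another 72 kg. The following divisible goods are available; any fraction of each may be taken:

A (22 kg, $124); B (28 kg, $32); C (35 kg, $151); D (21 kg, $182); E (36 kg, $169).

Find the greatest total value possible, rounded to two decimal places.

442.14

Take in order of value per unit:
- D (182/21 per unit): all 21 → value 182, running total 182.00
- A (124/22 per unit): all 22 → value 124, running total 306.00
- E (169/36 per unit): 29 of 36 → value 29×169/36 = 136.1389, running total 442.14
Total 442.14.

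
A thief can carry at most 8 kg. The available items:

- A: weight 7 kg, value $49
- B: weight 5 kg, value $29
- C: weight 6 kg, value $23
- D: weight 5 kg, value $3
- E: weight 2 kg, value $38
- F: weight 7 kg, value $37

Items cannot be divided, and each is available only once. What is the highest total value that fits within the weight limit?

$67

Check high-value combinations within 8 kg:
- B+E: weight 5+2=7, value 29+38=67
- C+E: weight 6+2=8, value 23+38=61
- A: weight 7, value 49
- D+E: weight 5+2=7, value 3+38=41
Best: $67.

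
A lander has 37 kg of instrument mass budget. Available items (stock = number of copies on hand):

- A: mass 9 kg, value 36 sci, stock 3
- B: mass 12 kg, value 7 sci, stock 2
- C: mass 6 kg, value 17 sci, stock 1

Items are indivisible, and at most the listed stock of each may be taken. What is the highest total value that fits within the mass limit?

125 sci

Top feasible selections:
- 3×A + 1×C: mass 33, value 125
- 3×A: mass 27, value 108
- 2×A + 1×B + 1×C: mass 36, value 96
Best: 125 sci.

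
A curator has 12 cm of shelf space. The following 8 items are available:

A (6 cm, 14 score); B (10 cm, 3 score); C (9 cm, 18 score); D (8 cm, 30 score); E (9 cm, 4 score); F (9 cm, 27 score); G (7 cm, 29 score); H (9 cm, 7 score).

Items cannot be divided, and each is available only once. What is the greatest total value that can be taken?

Check high-value combinations within 12 cm:
- D: length 8, value 30
- G: length 7, value 29
- F: length 9, value 27
Best: 30 score.

30 score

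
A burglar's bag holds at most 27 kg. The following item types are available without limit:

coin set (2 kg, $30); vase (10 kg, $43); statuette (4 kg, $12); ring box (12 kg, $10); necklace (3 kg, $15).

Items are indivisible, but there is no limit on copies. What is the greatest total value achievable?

Best value-per-unit is coin set at 30/2, and filling with it alone uses weight 13×2=26. No mix of the others beats 13×30 = 390.

$390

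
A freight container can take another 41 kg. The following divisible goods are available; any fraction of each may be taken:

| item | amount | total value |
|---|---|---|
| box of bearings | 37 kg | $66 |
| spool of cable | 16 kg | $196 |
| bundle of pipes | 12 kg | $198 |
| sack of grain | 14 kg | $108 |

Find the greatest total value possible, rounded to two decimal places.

Take in order of value per unit:
- bundle of pipes (198/12 per unit): all 12 → value 198, running total 198.00
- spool of cable (196/16 per unit): all 16 → value 196, running total 394.00
- sack of grain (108/14 per unit): 13 of 14 → value 13×108/14 = 100.2857, running total 494.29
Total 494.29.

494.29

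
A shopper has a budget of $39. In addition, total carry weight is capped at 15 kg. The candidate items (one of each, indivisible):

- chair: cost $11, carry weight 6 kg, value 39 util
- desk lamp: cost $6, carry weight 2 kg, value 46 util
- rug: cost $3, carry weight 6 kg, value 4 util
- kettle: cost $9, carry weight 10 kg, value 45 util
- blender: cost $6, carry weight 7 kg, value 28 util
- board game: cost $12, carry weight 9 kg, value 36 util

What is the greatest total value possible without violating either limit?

Feasible sets respecting both limits:
- chair+desk lamp+blender: cost 23, carry weight 15, value 113
- desk lamp+kettle: cost 15, carry weight 12, value 91
- chair+desk lamp+rug: cost 20, carry weight 14, value 89
- chair+desk lamp: cost 17, carry weight 8, value 85
Best: 113 util.

113 util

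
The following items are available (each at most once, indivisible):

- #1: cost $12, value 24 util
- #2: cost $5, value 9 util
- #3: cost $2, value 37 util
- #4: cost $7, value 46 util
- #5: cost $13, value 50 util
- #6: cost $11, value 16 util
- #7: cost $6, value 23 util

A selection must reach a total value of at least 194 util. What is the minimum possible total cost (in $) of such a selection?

51

Subsets with value ≥ 194, sorted by total cost:
- #1+#3+#4+#5+#6+#7: cost 51, value 196
- #1+#2+#3+#4+#5+#6+#7: cost 56, value 205
Minimum cost: 51 $.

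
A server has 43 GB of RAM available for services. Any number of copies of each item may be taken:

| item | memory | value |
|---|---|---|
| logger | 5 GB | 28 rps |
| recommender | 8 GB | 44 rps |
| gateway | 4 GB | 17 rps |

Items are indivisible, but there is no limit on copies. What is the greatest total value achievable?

Best value-per-unit is logger at 28/5; filling with it alone gives 8×28 = 224.
Optimal mix: 7×logger + 1×recommender → memory 43, value 240.

240 rps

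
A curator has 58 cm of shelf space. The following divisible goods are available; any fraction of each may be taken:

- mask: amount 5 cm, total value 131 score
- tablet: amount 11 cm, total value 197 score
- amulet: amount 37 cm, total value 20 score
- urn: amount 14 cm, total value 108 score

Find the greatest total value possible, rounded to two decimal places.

Take in order of value per unit:
- mask (131/5 per unit): all 5 → value 131, running total 131.00
- tablet (197/11 per unit): all 11 → value 197, running total 328.00
- urn (108/14 per unit): all 14 → value 108, running total 436.00
- amulet (20/37 per unit): 28 of 37 → value 28×20/37 = 15.1351, running total 451.14
Total 451.14.

451.14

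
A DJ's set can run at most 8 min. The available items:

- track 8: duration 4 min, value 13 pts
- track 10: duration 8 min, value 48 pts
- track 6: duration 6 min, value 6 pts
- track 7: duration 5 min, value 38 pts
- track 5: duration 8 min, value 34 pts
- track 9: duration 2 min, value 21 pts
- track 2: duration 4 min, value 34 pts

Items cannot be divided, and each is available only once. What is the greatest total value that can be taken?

Check high-value combinations within 8 min:
- track 7+track 9: duration 5+2=7, value 38+21=59
- track 9+track 2: duration 2+4=6, value 21+34=55
- track 10: duration 8, value 48
- track 8+track 2: duration 4+4=8, value 13+34=47
Best: 59 pts.

59 pts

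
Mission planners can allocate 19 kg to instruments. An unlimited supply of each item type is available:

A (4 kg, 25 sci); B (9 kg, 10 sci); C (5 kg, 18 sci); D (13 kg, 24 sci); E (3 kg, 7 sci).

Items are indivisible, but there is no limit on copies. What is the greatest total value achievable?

Best value-per-unit is A at 25/4; filling with it alone gives 4×25 = 100.
Optimal mix: 4×A + 1×E → mass 19, value 107.

107 sci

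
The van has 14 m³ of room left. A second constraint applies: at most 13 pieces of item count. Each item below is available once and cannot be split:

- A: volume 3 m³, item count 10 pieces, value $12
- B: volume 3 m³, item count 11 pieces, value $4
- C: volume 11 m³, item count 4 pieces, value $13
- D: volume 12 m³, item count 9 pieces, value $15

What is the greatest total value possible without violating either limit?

$15

Feasible sets respecting both limits:
- D: volume 12, item count 9, value 15
- C: volume 11, item count 4, value 13
- A: volume 3, item count 10, value 12
Best: $15.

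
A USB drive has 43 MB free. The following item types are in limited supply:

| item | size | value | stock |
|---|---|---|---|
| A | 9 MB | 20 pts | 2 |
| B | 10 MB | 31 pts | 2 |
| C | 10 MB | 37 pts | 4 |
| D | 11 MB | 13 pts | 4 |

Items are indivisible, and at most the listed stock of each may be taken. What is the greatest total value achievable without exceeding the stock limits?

148 pts

Top feasible selections:
- 4×C: size 40, value 148
- 1×B + 3×C: size 40, value 142
- 2×B + 2×C: size 40, value 136
- 1×A + 3×C: size 39, value 131
Best: 148 pts.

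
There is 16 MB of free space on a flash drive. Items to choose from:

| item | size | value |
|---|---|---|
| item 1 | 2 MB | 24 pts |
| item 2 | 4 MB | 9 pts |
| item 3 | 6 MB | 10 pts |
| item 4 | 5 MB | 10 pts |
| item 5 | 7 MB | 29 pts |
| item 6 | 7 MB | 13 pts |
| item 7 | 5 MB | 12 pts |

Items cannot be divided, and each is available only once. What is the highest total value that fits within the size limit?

66 pts

Check high-value combinations within 16 MB:
- item 1+item 5+item 6: size 2+7+7=16, value 24+29+13=66
- item 1+item 5+item 7: size 2+7+5=14, value 24+29+12=65
- item 1+item 4+item 5: size 2+5+7=14, value 24+10+29=63
Best: 66 pts.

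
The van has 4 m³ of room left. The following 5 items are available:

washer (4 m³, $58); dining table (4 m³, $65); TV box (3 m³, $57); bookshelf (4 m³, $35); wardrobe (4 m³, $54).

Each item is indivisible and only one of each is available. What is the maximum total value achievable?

Check high-value combinations within 4 m³:
- dining table: volume 4, value 65
- washer: volume 4, value 58
- TV box: volume 3, value 57
Best: $65.

$65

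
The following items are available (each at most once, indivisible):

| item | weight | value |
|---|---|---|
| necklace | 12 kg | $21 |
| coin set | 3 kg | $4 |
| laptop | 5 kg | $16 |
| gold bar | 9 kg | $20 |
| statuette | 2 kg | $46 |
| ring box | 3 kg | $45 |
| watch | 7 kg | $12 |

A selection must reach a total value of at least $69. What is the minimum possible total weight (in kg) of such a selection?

Subsets with value ≥ 69, sorted by total weight:
- statuette+ring box: weight 5, value 91
- coin set+statuette+ring box: weight 8, value 95
- laptop+statuette+ring box: weight 10, value 107
Minimum weight: 5 kg.

5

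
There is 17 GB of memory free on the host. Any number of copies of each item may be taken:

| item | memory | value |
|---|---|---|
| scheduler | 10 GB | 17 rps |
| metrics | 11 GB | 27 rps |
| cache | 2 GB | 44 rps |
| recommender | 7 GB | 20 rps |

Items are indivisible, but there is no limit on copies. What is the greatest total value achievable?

Best value-per-unit is cache at 44/2, and filling with it alone uses memory 8×2=16. No mix of the others beats 8×44 = 352.

352 rps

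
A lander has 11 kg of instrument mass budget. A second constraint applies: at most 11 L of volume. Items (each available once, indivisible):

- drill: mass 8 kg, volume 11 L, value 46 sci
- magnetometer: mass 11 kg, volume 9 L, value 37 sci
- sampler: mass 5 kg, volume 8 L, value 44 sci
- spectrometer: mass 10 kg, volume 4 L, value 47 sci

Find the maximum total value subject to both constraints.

47 sci

Feasible sets respecting both limits:
- spectrometer: mass 10, volume 4, value 47
- drill: mass 8, volume 11, value 46
- sampler: mass 5, volume 8, value 44
- magnetometer: mass 11, volume 9, value 37
Best: 47 sci.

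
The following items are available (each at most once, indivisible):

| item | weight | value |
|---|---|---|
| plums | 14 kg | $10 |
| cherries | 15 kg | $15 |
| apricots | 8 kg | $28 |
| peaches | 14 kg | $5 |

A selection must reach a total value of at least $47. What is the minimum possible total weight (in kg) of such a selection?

37

Subsets with value ≥ 47, sorted by total weight:
- plums+cherries+apricots: weight 37, value 53
- cherries+apricots+peaches: weight 37, value 48
- plums+cherries+apricots+peaches: weight 51, value 58
Minimum weight: 37 kg.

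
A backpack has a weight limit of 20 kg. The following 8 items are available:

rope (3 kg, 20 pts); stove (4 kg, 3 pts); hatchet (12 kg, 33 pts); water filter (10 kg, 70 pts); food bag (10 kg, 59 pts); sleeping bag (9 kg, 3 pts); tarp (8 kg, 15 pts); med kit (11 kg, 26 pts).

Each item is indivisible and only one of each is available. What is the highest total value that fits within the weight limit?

129 pts

Check high-value combinations within 20 kg:
- water filter+food bag: weight 10+10=20, value 70+59=129
- rope+stove+water filter: weight 3+4+10=17, value 20+3+70=93
- rope+water filter: weight 3+10=13, value 20+70=90
- water filter+tarp: weight 10+8=18, value 70+15=85
- rope+stove+food bag: weight 3+4+10=17, value 20+3+59=82
Best: 129 pts.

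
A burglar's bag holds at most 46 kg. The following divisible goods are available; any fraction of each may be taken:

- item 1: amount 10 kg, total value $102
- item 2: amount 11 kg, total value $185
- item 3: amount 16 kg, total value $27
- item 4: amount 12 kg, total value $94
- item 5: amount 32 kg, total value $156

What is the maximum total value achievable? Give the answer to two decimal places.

444.38

Take in order of value per unit:
- item 2 (185/11 per unit): all 11 → value 185, running total 185.00
- item 1 (102/10 per unit): all 10 → value 102, running total 287.00
- item 4 (94/12 per unit): all 12 → value 94, running total 381.00
- item 5 (156/32 per unit): 13 of 32 → value 13×156/32 = 63.3750, running total 444.38
Total 444.38.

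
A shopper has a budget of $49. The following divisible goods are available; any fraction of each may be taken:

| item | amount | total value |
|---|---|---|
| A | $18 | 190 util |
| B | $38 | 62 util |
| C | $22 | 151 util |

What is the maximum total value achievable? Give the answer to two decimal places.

Take in order of value per unit:
- A (190/18 per unit): all 18 → value 190, running total 190.00
- C (151/22 per unit): all 22 → value 151, running total 341.00
- B (62/38 per unit): 9 of 38 → value 9×62/38 = 14.6842, running total 355.68
Total 355.68.

355.68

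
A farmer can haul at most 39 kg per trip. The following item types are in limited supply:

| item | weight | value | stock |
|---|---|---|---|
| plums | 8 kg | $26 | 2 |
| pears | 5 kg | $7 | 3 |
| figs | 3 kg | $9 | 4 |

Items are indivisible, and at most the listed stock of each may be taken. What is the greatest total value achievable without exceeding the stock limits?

Best selections within weight 39 and stock limits:
- 2×plums + 2×pears + 4×figs: weight 38, value 102
- 2×plums + 1×pears + 4×figs: weight 33, value 95
- 2×plums + 2×pears + 3×figs: weight 35, value 93
Best: $102.

$102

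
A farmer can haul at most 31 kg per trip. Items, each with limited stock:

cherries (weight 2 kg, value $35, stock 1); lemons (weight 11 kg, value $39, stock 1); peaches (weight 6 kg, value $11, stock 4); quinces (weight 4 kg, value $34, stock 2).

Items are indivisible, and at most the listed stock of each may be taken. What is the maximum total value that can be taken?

$153

Best selections within weight 31 and stock limits:
- 1×cherries + 1×lemons + 1×peaches + 2×quinces: weight 27, value 153
- 1×cherries + 1×lemons + 2×quinces: weight 21, value 142
- 1×cherries + 3×peaches + 2×quinces: weight 28, value 136
- 1×cherries + 1×lemons + 2×peaches + 1×quinces: weight 29, value 130
Best: $153.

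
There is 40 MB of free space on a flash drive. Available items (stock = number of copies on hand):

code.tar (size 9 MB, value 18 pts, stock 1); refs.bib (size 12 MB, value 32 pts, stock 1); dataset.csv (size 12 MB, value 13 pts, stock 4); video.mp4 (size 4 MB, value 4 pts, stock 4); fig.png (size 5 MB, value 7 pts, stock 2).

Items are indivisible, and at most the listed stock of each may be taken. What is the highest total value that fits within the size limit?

72 pts

Top feasible selections:
- 1×code.tar + 1×refs.bib + 2×video.mp4 + 2×fig.png: size 39, value 72
- 1×code.tar + 1×refs.bib + 1×dataset.csv + 1×fig.png: size 38, value 70
- 1×code.tar + 1×refs.bib + 3×video.mp4 + 1×fig.png: size 38, value 69
- 1×code.tar + 1×refs.bib + 1×video.mp4 + 2×fig.png: size 35, value 68
Best: 72 pts.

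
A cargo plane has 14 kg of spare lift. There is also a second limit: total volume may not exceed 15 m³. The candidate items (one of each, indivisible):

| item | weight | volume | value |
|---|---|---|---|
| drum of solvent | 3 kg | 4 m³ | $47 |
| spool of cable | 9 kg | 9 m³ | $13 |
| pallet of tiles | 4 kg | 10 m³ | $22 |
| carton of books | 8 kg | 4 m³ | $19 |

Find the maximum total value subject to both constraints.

$69

Feasible sets respecting both limits:
- drum of solvent+pallet of tiles: weight 7, volume 14, value 69
- drum of solvent+carton of books: weight 11, volume 8, value 66
- drum of solvent+spool of cable: weight 12, volume 13, value 60
- drum of solvent: weight 3, volume 4, value 47
Best: $69.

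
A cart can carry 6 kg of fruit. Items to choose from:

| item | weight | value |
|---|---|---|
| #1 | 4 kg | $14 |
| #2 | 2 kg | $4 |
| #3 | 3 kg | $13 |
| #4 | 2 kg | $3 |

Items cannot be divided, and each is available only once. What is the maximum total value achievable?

$18

Check high-value combinations within 6 kg:
- #1+#2: weight 4+2=6, value 14+4=18
- #2+#3: weight 2+3=5, value 4+13=17
- #1+#4: weight 4+2=6, value 14+3=17
- #3+#4: weight 3+2=5, value 13+3=16
Best: $18.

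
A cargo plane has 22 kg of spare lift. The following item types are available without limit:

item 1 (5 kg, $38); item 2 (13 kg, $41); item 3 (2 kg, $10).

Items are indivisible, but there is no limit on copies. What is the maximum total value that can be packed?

Best value-per-unit is item 1 at 38/5; filling with it alone gives 4×38 = 152.
Optimal mix: 4×item 1 + 1×item 3 → weight 22, value 162.

$162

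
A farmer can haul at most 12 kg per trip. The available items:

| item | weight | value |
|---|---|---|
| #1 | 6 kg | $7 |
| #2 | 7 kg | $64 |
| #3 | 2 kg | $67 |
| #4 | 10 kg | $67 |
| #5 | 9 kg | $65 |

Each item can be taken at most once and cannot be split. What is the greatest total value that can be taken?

$134

Check high-value combinations within 12 kg:
- #3+#4: weight 2+10=12, value 67+67=134
- #3+#5: weight 2+9=11, value 67+65=132
- #2+#3: weight 7+2=9, value 64+67=131
- #1+#3: weight 6+2=8, value 7+67=74
Best: $134.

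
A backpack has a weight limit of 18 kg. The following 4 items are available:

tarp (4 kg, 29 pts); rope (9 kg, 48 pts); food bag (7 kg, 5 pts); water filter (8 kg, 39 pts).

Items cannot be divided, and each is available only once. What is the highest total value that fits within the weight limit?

Check high-value combinations within 18 kg:
- rope+water filter: weight 9+8=17, value 48+39=87
- tarp+rope: weight 4+9=13, value 29+48=77
- tarp+water filter: weight 4+8=12, value 29+39=68
- rope+food bag: weight 9+7=16, value 48+5=53
- rope: weight 9, value 48
Best: 87 pts.

87 pts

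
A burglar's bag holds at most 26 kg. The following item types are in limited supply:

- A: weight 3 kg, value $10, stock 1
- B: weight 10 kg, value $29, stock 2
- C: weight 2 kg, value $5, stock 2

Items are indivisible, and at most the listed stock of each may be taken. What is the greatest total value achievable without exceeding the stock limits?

$73

Best selections within weight 26 and stock limits:
- 1×A + 2×B + 1×C: weight 25, value 73
- 1×A + 2×B: weight 23, value 68
- 2×B + 2×C: weight 24, value 68
Best: $73.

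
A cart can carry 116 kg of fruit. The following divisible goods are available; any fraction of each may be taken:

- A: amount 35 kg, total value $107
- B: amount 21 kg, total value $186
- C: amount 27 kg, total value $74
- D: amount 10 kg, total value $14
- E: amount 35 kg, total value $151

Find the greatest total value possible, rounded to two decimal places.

512.52

Take in order of value per unit:
- B (186/21 per unit): all 21 → value 186, running total 186.00
- E (151/35 per unit): all 35 → value 151, running total 337.00
- A (107/35 per unit): all 35 → value 107, running total 444.00
- C (74/27 per unit): 25 of 27 → value 25×74/27 = 68.5185, running total 512.52
Total 512.52.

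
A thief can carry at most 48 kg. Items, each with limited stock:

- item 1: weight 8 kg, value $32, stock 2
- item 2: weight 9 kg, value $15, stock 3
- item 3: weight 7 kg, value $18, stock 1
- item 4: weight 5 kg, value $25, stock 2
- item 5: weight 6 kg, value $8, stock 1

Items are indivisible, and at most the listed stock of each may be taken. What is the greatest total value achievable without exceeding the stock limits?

$155

Top feasible selections:
- 2×item 1 + 1×item 2 + 1×item 3 + 2×item 4 + 1×item 5: weight 48, value 155
- 2×item 1 + 1×item 2 + 1×item 3 + 2×item 4: weight 42, value 147
Best: $155.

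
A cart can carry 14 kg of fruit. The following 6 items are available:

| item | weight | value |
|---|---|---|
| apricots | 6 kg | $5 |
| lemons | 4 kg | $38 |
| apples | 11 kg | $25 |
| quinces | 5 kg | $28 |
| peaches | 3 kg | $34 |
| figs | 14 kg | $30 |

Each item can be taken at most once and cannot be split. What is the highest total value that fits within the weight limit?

$100

This is a 0/1 knapsack; check combinations near the capacity.
- lemons+quinces+peaches: weight 4+5+3=12, value 38+28+34=100
- apricots+lemons+peaches: weight 6+4+3=13, value 5+38+34=77
- lemons+peaches: weight 4+3=7, value 38+34=72
Best: $100.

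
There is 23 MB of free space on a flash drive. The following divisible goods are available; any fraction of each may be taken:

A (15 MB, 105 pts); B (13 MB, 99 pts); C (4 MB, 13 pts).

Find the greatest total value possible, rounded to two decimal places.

Take in order of value per unit:
- B (99/13 per unit): all 13 → value 99, running total 99.00
- A (105/15 per unit): 10 of 15 → value 10×105/15 = 70.0000, running total 169.00
Total 169.00.

169.00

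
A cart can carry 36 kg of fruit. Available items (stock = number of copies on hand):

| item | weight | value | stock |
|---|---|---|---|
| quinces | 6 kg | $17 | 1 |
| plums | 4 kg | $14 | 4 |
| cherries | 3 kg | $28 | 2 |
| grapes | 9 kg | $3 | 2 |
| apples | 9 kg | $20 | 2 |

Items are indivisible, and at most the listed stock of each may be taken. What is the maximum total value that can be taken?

$138

Best selections within weight 36 and stock limits:
- 3×plums + 2×cherries + 2×apples: weight 36, value 138
- 1×quinces + 3×plums + 2×cherries + 1×apples: weight 33, value 135
Best: $138.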